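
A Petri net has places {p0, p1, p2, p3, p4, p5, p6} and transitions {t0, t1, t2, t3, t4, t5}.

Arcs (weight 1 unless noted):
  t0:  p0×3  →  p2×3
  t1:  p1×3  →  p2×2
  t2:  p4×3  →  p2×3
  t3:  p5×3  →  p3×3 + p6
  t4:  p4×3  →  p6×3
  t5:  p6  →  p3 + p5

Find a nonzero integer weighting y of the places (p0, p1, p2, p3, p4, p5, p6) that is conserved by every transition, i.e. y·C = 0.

y = (p0:3, p1:2, p2:3, p3:1, p4:3, p5:2, p6:3)

Incidence matrix C (rows=places, cols=transitions):
       t0   t1   t2   t3   t4   t5
   p0  -3    0    0    0    0    0
   p1   0   -3    0    0    0    0
   p2   3    2    3    0    0    0
   p3   0    0    0    3    0    1
   p4   0    0   -3    0   -3    0
   p5   0    0    0   -3    0    1
   p6   0    0    0    1    3   -1

Candidate y = [3, 2, 3, 1, 3, 2, 3]; check y·C column-wise:
  col t0: 3·-3 + 2·0 + 3·3 + 1·0 + 3·0 + 2·0 + 3·0 = 0
  col t1: 3·0 + 2·-3 + 3·2 + 1·0 + 3·0 + 2·0 + 3·0 = 0
  col t2: 3·0 + 2·0 + 3·3 + 1·0 + 3·-3 + 2·0 + 3·0 = 0
  col t3: 3·0 + 2·0 + 3·0 + 1·3 + 3·0 + 2·-3 + 3·1 = 0
  col t4: 3·0 + 2·0 + 3·0 + 1·0 + 3·-3 + 2·0 + 3·3 = 0
  col t5: 3·0 + 2·0 + 3·0 + 1·1 + 3·0 + 2·1 + 3·-1 = 0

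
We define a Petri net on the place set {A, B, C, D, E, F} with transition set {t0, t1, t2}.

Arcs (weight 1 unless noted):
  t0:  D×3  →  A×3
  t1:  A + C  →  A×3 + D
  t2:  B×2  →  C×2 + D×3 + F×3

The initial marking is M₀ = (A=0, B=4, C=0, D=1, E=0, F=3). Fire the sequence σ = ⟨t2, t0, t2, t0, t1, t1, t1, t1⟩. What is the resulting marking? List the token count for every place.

(A=14, B=0, C=0, D=5, E=0, F=9)

step 1: fire t2:  (A=0, B=4, C=0, D=1, E=0, F=3) → (A=0, B=2, C=2, D=4, E=0, F=6)
step 2: fire t0:  (A=0, B=2, C=2, D=4, E=0, F=6) → (A=3, B=2, C=2, D=1, E=0, F=6)
step 3: fire t2:  (A=3, B=2, C=2, D=1, E=0, F=6) → (A=3, B=0, C=4, D=4, E=0, F=9)
step 4: fire t0:  (A=3, B=0, C=4, D=4, E=0, F=9) → (A=6, B=0, C=4, D=1, E=0, F=9)
step 5: fire t1:  (A=6, B=0, C=4, D=1, E=0, F=9) → (A=8, B=0, C=3, D=2, E=0, F=9)
step 6: fire t1:  (A=8, B=0, C=3, D=2, E=0, F=9) → (A=10, B=0, C=2, D=3, E=0, F=9)
step 7: fire t1:  (A=10, B=0, C=2, D=3, E=0, F=9) → (A=12, B=0, C=1, D=4, E=0, F=9)
step 8: fire t1:  (A=12, B=0, C=1, D=4, E=0, F=9) → (A=14, B=0, C=0, D=5, E=0, F=9)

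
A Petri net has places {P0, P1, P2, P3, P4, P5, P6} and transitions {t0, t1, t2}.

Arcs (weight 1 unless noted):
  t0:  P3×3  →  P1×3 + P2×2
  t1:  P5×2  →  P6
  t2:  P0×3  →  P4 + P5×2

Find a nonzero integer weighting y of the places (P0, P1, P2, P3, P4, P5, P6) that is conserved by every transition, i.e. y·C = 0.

Incidence matrix C (rows=places, cols=transitions):
       t0   t1   t2
   P0   0    0   -3
   P1   3    0    0
   P2   2    0    0
   P3  -3    0    0
   P4   0    0    1
   P5   0   -2    2
   P6   0    1    0

Candidate y = [0, 2, -3, 0, 0, 0, 0]; check y·C column-wise:
  col t0: 2·3 + -3·2 + 0·-3 = 0
  col t1: 2·0 + -3·0 + 0·-2 + 0·1 = 0
  col t2: 0·-3 + 2·0 + -3·0 + 0·1 + 0·2 = 0

y = (P0:0, P1:2, P2:-3, P3:0, P4:0, P5:0, P6:0)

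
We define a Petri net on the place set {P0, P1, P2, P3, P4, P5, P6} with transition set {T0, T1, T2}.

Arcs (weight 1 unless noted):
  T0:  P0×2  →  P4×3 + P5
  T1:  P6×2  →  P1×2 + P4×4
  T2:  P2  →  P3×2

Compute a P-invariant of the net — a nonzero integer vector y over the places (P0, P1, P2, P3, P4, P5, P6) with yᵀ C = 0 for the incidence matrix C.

Incidence matrix C (rows=places, cols=transitions):
       T0   T1   T2
   P0  -2    0    0
   P1   0    2    0
   P2   0    0   -1
   P3   0    0    2
   P4   3    4    0
   P5   1    0    0
   P6   0   -2    0

Candidate y = [0, 0, 2, 1, 0, 0, 0]; check y·C column-wise:
  col T0: 0·-2 + 2·0 + 1·0 + 0·3 + 0·1 = 0
  col T1: 0·2 + 2·0 + 1·0 + 0·4 + 0·-2 = 0
  col T2: 2·-1 + 1·2 = 0

y = (P0:0, P1:0, P2:2, P3:1, P4:0, P5:0, P6:0)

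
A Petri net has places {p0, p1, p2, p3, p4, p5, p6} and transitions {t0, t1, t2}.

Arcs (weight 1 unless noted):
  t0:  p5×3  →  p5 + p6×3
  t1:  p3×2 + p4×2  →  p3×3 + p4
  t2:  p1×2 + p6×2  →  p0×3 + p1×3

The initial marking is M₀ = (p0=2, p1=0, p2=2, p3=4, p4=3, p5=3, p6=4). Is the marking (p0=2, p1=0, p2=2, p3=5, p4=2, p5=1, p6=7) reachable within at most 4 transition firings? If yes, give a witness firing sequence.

YES — reachable via ⟨t0, t1⟩ (2 firings)

step 1: fire t0:  (p0=2, p1=0, p2=2, p3=4, p4=3, p5=3, p6=4) → (p0=2, p1=0, p2=2, p3=4, p4=3, p5=1, p6=7)
step 2: fire t1:  (p0=2, p1=0, p2=2, p3=4, p4=3, p5=1, p6=7) → (p0=2, p1=0, p2=2, p3=5, p4=2, p5=1, p6=7)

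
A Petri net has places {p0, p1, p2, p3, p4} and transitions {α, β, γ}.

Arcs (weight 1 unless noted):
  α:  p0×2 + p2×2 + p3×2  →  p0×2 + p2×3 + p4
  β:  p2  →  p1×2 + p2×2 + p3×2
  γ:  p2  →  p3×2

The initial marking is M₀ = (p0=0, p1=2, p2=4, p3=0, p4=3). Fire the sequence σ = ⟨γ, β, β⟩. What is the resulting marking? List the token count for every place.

(p0=0, p1=6, p2=5, p3=6, p4=3)

step 1: fire γ:  (p0=0, p1=2, p2=4, p3=0, p4=3) → (p0=0, p1=2, p2=3, p3=2, p4=3)
step 2: fire β:  (p0=0, p1=2, p2=3, p3=2, p4=3) → (p0=0, p1=4, p2=4, p3=4, p4=3)
step 3: fire β:  (p0=0, p1=4, p2=4, p3=4, p4=3) → (p0=0, p1=6, p2=5, p3=6, p4=3)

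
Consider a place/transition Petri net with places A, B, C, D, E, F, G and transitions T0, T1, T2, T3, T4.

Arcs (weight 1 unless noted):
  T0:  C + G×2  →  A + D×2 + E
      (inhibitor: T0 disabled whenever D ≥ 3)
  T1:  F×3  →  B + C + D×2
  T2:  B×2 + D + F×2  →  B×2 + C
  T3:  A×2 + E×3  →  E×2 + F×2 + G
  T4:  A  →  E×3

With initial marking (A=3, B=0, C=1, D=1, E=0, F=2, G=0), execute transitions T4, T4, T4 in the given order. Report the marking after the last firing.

(A=0, B=0, C=1, D=1, E=9, F=2, G=0)

step 1: fire T4:  (A=3, B=0, C=1, D=1, E=0, F=2, G=0) → (A=2, B=0, C=1, D=1, E=3, F=2, G=0)
step 2: fire T4:  (A=2, B=0, C=1, D=1, E=3, F=2, G=0) → (A=1, B=0, C=1, D=1, E=6, F=2, G=0)
step 3: fire T4:  (A=1, B=0, C=1, D=1, E=6, F=2, G=0) → (A=0, B=0, C=1, D=1, E=9, F=2, G=0)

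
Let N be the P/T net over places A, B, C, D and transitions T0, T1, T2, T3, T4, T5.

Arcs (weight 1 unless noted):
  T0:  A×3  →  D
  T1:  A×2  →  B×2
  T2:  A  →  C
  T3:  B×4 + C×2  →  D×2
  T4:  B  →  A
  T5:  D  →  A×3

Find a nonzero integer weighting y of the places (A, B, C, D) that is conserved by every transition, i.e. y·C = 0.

y = (A:1, B:1, C:1, D:3)

Incidence matrix C (rows=places, cols=transitions):
       T0   T1   T2   T3   T4   T5
    A  -3   -2   -1    0    1    3
    B   0    2    0   -4   -1    0
    C   0    0    1   -2    0    0
    D   1    0    0    2    0   -1

Candidate y = [1, 1, 1, 3]; check y·C column-wise:
  col T0: 1·-3 + 1·0 + 1·0 + 3·1 = 0
  col T1: 1·-2 + 1·2 + 1·0 + 3·0 = 0
  col T2: 1·-1 + 1·0 + 1·1 + 3·0 = 0
  col T3: 1·0 + 1·-4 + 1·-2 + 3·2 = 0
  col T4: 1·1 + 1·-1 + 1·0 + 3·0 = 0
  col T5: 1·3 + 1·0 + 1·0 + 3·-1 = 0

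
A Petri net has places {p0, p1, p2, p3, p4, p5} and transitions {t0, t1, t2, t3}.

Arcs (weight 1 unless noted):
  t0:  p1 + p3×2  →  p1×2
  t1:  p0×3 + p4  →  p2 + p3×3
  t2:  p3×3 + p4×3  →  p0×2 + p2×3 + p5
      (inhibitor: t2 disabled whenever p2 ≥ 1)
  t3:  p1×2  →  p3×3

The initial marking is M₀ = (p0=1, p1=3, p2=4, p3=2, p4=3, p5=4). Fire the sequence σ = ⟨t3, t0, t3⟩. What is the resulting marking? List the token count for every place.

step 1: fire t3:  (p0=1, p1=3, p2=4, p3=2, p4=3, p5=4) → (p0=1, p1=1, p2=4, p3=5, p4=3, p5=4)
step 2: fire t0:  (p0=1, p1=1, p2=4, p3=5, p4=3, p5=4) → (p0=1, p1=2, p2=4, p3=3, p4=3, p5=4)
step 3: fire t3:  (p0=1, p1=2, p2=4, p3=3, p4=3, p5=4) → (p0=1, p1=0, p2=4, p3=6, p4=3, p5=4)

(p0=1, p1=0, p2=4, p3=6, p4=3, p5=4)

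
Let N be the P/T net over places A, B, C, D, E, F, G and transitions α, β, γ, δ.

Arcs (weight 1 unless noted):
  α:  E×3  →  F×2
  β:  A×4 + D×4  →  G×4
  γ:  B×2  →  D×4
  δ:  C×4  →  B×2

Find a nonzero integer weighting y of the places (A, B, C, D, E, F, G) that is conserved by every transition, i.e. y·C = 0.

y = (A:1, B:-2, C:-1, D:-1, E:0, F:0, G:0)

Incidence matrix C (rows=places, cols=transitions):
        α    β    γ    δ
    A   0   -4    0    0
    B   0    0   -2    2
    C   0    0    0   -4
    D   0   -4    4    0
    E  -3    0    0    0
    F   2    0    0    0
    G   0    4    0    0

Candidate y = [1, -2, -1, -1, 0, 0, 0]; check y·C column-wise:
  col α: 1·0 + -2·0 + -1·0 + -1·0 + 0·-3 + 0·2 = 0
  col β: 1·-4 + -2·0 + -1·0 + -1·-4 + 0·4 = 0
  col γ: 1·0 + -2·-2 + -1·0 + -1·4 = 0
  col δ: 1·0 + -2·2 + -1·-4 + -1·0 = 0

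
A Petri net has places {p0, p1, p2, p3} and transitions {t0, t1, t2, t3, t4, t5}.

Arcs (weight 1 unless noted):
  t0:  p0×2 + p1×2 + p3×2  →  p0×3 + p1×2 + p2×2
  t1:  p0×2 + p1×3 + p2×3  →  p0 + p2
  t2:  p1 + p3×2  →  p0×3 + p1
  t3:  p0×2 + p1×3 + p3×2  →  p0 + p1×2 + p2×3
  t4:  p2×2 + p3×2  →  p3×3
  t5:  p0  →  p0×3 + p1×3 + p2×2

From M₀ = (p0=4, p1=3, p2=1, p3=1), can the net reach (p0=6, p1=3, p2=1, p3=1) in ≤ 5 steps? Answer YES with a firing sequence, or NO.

step 1: fire t5:  (p0=4, p1=3, p2=1, p3=1) → (p0=6, p1=6, p2=3, p3=1)
step 2: fire t1:  (p0=6, p1=6, p2=3, p3=1) → (p0=5, p1=3, p2=1, p3=1)
step 3: fire t5:  (p0=5, p1=3, p2=1, p3=1) → (p0=7, p1=6, p2=3, p3=1)
step 4: fire t1:  (p0=7, p1=6, p2=3, p3=1) → (p0=6, p1=3, p2=1, p3=1)

YES — reachable via ⟨t5, t1, t5, t1⟩ (4 firings)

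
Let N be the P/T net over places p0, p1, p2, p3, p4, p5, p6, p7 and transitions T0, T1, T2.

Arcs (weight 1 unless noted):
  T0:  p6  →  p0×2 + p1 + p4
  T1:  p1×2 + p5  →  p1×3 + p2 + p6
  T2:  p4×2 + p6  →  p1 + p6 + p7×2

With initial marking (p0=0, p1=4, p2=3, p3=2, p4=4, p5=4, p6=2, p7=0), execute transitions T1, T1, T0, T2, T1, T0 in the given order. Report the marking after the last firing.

step 1: fire T1:  (p0=0, p1=4, p2=3, p3=2, p4=4, p5=4, p6=2, p7=0) → (p0=0, p1=5, p2=4, p3=2, p4=4, p5=3, p6=3, p7=0)
step 2: fire T1:  (p0=0, p1=5, p2=4, p3=2, p4=4, p5=3, p6=3, p7=0) → (p0=0, p1=6, p2=5, p3=2, p4=4, p5=2, p6=4, p7=0)
step 3: fire T0:  (p0=0, p1=6, p2=5, p3=2, p4=4, p5=2, p6=4, p7=0) → (p0=2, p1=7, p2=5, p3=2, p4=5, p5=2, p6=3, p7=0)
step 4: fire T2:  (p0=2, p1=7, p2=5, p3=2, p4=5, p5=2, p6=3, p7=0) → (p0=2, p1=8, p2=5, p3=2, p4=3, p5=2, p6=3, p7=2)
step 5: fire T1:  (p0=2, p1=8, p2=5, p3=2, p4=3, p5=2, p6=3, p7=2) → (p0=2, p1=9, p2=6, p3=2, p4=3, p5=1, p6=4, p7=2)
step 6: fire T0:  (p0=2, p1=9, p2=6, p3=2, p4=3, p5=1, p6=4, p7=2) → (p0=4, p1=10, p2=6, p3=2, p4=4, p5=1, p6=3, p7=2)

(p0=4, p1=10, p2=6, p3=2, p4=4, p5=1, p6=3, p7=2)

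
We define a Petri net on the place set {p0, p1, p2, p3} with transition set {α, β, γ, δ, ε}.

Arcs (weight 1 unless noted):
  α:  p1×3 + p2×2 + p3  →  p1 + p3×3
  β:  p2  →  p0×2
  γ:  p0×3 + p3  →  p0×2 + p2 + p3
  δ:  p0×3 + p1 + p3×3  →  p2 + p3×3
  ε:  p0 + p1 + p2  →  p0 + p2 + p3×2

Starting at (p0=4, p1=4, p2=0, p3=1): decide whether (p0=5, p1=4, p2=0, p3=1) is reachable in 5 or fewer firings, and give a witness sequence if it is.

step 1: fire γ:  (p0=4, p1=4, p2=0, p3=1) → (p0=3, p1=4, p2=1, p3=1)
step 2: fire β:  (p0=3, p1=4, p2=1, p3=1) → (p0=5, p1=4, p2=0, p3=1)

YES — reachable via ⟨γ, β⟩ (2 firings)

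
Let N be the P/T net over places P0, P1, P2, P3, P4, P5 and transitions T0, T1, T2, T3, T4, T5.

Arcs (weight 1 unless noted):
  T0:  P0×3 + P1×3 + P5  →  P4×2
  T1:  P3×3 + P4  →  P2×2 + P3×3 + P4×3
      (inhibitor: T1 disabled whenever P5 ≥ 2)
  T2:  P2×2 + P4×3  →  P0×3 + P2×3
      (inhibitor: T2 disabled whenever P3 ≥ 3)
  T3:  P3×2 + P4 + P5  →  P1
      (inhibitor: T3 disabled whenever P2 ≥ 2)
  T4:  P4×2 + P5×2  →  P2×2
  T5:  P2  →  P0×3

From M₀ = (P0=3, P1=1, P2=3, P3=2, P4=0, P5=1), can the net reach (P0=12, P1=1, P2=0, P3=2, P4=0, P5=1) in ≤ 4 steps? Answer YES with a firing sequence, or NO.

YES — reachable via ⟨T5, T5, T5⟩ (3 firings)

step 1: fire T5:  (P0=3, P1=1, P2=3, P3=2, P4=0, P5=1) → (P0=6, P1=1, P2=2, P3=2, P4=0, P5=1)
step 2: fire T5:  (P0=6, P1=1, P2=2, P3=2, P4=0, P5=1) → (P0=9, P1=1, P2=1, P3=2, P4=0, P5=1)
step 3: fire T5:  (P0=9, P1=1, P2=1, P3=2, P4=0, P5=1) → (P0=12, P1=1, P2=0, P3=2, P4=0, P5=1)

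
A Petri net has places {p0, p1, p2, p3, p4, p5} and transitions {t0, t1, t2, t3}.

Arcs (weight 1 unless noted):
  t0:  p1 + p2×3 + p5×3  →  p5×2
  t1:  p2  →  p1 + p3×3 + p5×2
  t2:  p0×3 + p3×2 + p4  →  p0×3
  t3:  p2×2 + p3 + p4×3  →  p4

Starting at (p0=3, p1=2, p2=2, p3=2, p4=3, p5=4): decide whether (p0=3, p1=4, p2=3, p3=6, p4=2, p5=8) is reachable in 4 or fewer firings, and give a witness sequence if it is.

NO — not reachable within 4 firings

depth 0: 1 marking
depth 1: 4 markings reached so far
depth 2: 6 markings reached so far
depth 3: 8 markings reached so far
depth 4: 9 markings reached so far
target is not among the 9 markings reachable within 4 steps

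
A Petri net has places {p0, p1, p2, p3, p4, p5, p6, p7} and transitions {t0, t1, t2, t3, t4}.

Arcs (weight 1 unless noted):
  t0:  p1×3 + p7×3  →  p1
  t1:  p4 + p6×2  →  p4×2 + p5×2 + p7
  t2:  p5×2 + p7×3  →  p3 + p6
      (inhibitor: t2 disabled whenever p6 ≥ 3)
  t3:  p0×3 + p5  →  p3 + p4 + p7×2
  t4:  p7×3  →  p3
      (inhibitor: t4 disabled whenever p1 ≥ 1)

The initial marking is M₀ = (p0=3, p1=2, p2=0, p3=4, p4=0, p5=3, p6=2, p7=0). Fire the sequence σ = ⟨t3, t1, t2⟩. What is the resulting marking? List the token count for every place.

(p0=0, p1=2, p2=0, p3=6, p4=2, p5=2, p6=1, p7=0)

step 1: fire t3:  (p0=3, p1=2, p2=0, p3=4, p4=0, p5=3, p6=2, p7=0) → (p0=0, p1=2, p2=0, p3=5, p4=1, p5=2, p6=2, p7=2)
step 2: fire t1:  (p0=0, p1=2, p2=0, p3=5, p4=1, p5=2, p6=2, p7=2) → (p0=0, p1=2, p2=0, p3=5, p4=2, p5=4, p6=0, p7=3)
step 3: fire t2:  (p0=0, p1=2, p2=0, p3=5, p4=2, p5=4, p6=0, p7=3) → (p0=0, p1=2, p2=0, p3=6, p4=2, p5=2, p6=1, p7=0)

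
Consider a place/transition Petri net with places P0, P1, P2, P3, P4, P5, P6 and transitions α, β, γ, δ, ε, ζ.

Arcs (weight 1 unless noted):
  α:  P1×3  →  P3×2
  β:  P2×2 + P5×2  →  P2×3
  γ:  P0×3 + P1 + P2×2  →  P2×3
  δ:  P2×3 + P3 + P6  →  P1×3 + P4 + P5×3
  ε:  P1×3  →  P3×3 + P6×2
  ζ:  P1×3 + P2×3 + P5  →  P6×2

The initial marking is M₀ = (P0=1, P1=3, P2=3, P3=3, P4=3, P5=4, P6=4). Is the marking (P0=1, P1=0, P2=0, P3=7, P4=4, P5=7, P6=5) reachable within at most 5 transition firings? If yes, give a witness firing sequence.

step 1: fire α:  (P0=1, P1=3, P2=3, P3=3, P4=3, P5=4, P6=4) → (P0=1, P1=0, P2=3, P3=5, P4=3, P5=4, P6=4)
step 2: fire δ:  (P0=1, P1=0, P2=3, P3=5, P4=3, P5=4, P6=4) → (P0=1, P1=3, P2=0, P3=4, P4=4, P5=7, P6=3)
step 3: fire ε:  (P0=1, P1=3, P2=0, P3=4, P4=4, P5=7, P6=3) → (P0=1, P1=0, P2=0, P3=7, P4=4, P5=7, P6=5)

YES — reachable via ⟨α, δ, ε⟩ (3 firings)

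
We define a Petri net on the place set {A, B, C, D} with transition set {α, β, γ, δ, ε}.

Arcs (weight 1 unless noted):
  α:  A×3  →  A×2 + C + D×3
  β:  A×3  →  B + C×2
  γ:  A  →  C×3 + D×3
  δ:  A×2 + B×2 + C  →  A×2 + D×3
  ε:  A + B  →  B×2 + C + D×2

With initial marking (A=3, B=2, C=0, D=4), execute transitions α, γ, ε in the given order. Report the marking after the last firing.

(A=0, B=3, C=5, D=12)

step 1: fire α:  (A=3, B=2, C=0, D=4) → (A=2, B=2, C=1, D=7)
step 2: fire γ:  (A=2, B=2, C=1, D=7) → (A=1, B=2, C=4, D=10)
step 3: fire ε:  (A=1, B=2, C=4, D=10) → (A=0, B=3, C=5, D=12)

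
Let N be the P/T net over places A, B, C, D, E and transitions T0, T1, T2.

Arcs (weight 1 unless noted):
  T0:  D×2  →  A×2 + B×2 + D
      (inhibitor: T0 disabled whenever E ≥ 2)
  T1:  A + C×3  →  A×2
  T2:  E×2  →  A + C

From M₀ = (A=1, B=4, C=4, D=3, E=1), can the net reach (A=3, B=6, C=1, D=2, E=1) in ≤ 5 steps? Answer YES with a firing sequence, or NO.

depth 0: 1 marking
depth 1: 3 markings reached so far
depth 2: 5 markings reached so far
depth 3: 6 markings reached so far
depth 4: 6 markings reached so far
(frontier empty at depth 4; search complete)
target is not among the 6 markings reachable within 5 steps

NO — not reachable within 5 firings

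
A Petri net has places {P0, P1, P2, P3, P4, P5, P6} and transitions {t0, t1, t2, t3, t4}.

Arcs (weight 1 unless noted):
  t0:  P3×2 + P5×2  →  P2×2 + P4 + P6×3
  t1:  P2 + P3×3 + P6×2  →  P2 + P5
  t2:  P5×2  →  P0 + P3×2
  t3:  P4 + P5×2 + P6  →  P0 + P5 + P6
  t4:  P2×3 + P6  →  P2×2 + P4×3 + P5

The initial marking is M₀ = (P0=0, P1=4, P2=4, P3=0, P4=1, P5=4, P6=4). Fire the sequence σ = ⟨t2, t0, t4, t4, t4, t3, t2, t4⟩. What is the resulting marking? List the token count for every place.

(P0=3, P1=4, P2=2, P3=2, P4=13, P5=1, P6=3)

step 1: fire t2:  (P0=0, P1=4, P2=4, P3=0, P4=1, P5=4, P6=4) → (P0=1, P1=4, P2=4, P3=2, P4=1, P5=2, P6=4)
step 2: fire t0:  (P0=1, P1=4, P2=4, P3=2, P4=1, P5=2, P6=4) → (P0=1, P1=4, P2=6, P3=0, P4=2, P5=0, P6=7)
step 3: fire t4:  (P0=1, P1=4, P2=6, P3=0, P4=2, P5=0, P6=7) → (P0=1, P1=4, P2=5, P3=0, P4=5, P5=1, P6=6)
step 4: fire t4:  (P0=1, P1=4, P2=5, P3=0, P4=5, P5=1, P6=6) → (P0=1, P1=4, P2=4, P3=0, P4=8, P5=2, P6=5)
step 5: fire t4:  (P0=1, P1=4, P2=4, P3=0, P4=8, P5=2, P6=5) → (P0=1, P1=4, P2=3, P3=0, P4=11, P5=3, P6=4)
step 6: fire t3:  (P0=1, P1=4, P2=3, P3=0, P4=11, P5=3, P6=4) → (P0=2, P1=4, P2=3, P3=0, P4=10, P5=2, P6=4)
step 7: fire t2:  (P0=2, P1=4, P2=3, P3=0, P4=10, P5=2, P6=4) → (P0=3, P1=4, P2=3, P3=2, P4=10, P5=0, P6=4)
step 8: fire t4:  (P0=3, P1=4, P2=3, P3=2, P4=10, P5=0, P6=4) → (P0=3, P1=4, P2=2, P3=2, P4=13, P5=1, P6=3)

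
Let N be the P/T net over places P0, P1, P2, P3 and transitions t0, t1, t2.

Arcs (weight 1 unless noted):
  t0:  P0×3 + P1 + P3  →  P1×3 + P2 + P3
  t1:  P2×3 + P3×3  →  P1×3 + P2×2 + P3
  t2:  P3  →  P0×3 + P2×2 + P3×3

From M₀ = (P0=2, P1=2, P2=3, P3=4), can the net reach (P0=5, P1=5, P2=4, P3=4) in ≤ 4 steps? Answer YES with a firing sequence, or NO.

step 1: fire t1:  (P0=2, P1=2, P2=3, P3=4) → (P0=2, P1=5, P2=2, P3=2)
step 2: fire t2:  (P0=2, P1=5, P2=2, P3=2) → (P0=5, P1=5, P2=4, P3=4)

YES — reachable via ⟨t1, t2⟩ (2 firings)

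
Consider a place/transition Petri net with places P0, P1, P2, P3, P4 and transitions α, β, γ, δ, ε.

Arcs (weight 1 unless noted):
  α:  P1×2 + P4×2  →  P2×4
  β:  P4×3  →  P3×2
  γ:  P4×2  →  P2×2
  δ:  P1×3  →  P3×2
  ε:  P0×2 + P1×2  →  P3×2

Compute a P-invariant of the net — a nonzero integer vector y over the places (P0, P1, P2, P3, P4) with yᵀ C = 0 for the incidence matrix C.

y = (P0:1, P1:2, P2:2, P3:3, P4:2)

Incidence matrix C (rows=places, cols=transitions):
        α    β    γ    δ    ε
   P0   0    0    0    0   -2
   P1  -2    0    0   -3   -2
   P2   4    0    2    0    0
   P3   0    2    0    2    2
   P4  -2   -3   -2    0    0

Candidate y = [1, 2, 2, 3, 2]; check y·C column-wise:
  col α: 1·0 + 2·-2 + 2·4 + 3·0 + 2·-2 = 0
  col β: 1·0 + 2·0 + 2·0 + 3·2 + 2·-3 = 0
  col γ: 1·0 + 2·0 + 2·2 + 3·0 + 2·-2 = 0
  col δ: 1·0 + 2·-3 + 2·0 + 3·2 + 2·0 = 0
  col ε: 1·-2 + 2·-2 + 2·0 + 3·2 + 2·0 = 0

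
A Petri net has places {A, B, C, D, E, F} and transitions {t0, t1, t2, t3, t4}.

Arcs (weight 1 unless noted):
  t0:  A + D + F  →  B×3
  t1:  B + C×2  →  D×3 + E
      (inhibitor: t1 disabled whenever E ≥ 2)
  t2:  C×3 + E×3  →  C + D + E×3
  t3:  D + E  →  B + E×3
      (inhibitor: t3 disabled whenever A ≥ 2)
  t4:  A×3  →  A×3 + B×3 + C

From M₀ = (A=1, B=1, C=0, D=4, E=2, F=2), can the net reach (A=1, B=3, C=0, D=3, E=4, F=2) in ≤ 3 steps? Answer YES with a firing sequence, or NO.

depth 0: 1 marking
depth 1: 3 markings reached so far
depth 2: 5 markings reached so far
depth 3: 7 markings reached so far
target is not among the 7 markings reachable within 3 steps

NO — not reachable within 3 firings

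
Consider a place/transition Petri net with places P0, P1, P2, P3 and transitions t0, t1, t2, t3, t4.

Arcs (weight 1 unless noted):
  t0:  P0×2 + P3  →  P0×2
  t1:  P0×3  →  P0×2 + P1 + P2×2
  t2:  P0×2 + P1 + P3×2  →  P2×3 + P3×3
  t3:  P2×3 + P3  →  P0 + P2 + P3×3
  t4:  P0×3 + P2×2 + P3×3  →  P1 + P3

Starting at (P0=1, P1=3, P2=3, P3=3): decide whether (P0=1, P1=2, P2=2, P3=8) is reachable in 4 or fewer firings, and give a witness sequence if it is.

YES — reachable via ⟨t3, t2, t3⟩ (3 firings)

step 1: fire t3:  (P0=1, P1=3, P2=3, P3=3) → (P0=2, P1=3, P2=1, P3=5)
step 2: fire t2:  (P0=2, P1=3, P2=1, P3=5) → (P0=0, P1=2, P2=4, P3=6)
step 3: fire t3:  (P0=0, P1=2, P2=4, P3=6) → (P0=1, P1=2, P2=2, P3=8)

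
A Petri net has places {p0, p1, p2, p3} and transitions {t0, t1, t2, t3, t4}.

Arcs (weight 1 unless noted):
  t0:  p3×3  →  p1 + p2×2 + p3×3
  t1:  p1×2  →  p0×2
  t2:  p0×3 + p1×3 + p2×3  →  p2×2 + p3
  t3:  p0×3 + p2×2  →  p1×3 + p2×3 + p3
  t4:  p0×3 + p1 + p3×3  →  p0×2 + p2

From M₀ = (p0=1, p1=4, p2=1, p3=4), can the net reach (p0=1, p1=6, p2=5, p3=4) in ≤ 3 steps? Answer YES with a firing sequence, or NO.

YES — reachable via ⟨t0, t0⟩ (2 firings)

step 1: fire t0:  (p0=1, p1=4, p2=1, p3=4) → (p0=1, p1=5, p2=3, p3=4)
step 2: fire t0:  (p0=1, p1=5, p2=3, p3=4) → (p0=1, p1=6, p2=5, p3=4)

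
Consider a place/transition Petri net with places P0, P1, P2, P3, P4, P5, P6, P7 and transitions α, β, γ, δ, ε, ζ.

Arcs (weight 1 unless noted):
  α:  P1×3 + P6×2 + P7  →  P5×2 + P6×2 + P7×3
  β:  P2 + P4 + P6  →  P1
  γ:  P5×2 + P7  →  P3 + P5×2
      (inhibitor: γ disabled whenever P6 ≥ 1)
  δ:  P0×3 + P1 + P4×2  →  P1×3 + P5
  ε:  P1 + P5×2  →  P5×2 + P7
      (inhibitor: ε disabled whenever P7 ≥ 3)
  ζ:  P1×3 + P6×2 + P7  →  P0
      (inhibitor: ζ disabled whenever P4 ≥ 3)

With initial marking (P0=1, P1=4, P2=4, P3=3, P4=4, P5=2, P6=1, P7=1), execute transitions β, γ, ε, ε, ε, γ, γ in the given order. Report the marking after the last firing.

(P0=1, P1=2, P2=3, P3=6, P4=3, P5=2, P6=0, P7=1)

step 1: fire β:  (P0=1, P1=4, P2=4, P3=3, P4=4, P5=2, P6=1, P7=1) → (P0=1, P1=5, P2=3, P3=3, P4=3, P5=2, P6=0, P7=1)
step 2: fire γ:  (P0=1, P1=5, P2=3, P3=3, P4=3, P5=2, P6=0, P7=1) → (P0=1, P1=5, P2=3, P3=4, P4=3, P5=2, P6=0, P7=0)
step 3: fire ε:  (P0=1, P1=5, P2=3, P3=4, P4=3, P5=2, P6=0, P7=0) → (P0=1, P1=4, P2=3, P3=4, P4=3, P5=2, P6=0, P7=1)
step 4: fire ε:  (P0=1, P1=4, P2=3, P3=4, P4=3, P5=2, P6=0, P7=1) → (P0=1, P1=3, P2=3, P3=4, P4=3, P5=2, P6=0, P7=2)
step 5: fire ε:  (P0=1, P1=3, P2=3, P3=4, P4=3, P5=2, P6=0, P7=2) → (P0=1, P1=2, P2=3, P3=4, P4=3, P5=2, P6=0, P7=3)
step 6: fire γ:  (P0=1, P1=2, P2=3, P3=4, P4=3, P5=2, P6=0, P7=3) → (P0=1, P1=2, P2=3, P3=5, P4=3, P5=2, P6=0, P7=2)
step 7: fire γ:  (P0=1, P1=2, P2=3, P3=5, P4=3, P5=2, P6=0, P7=2) → (P0=1, P1=2, P2=3, P3=6, P4=3, P5=2, P6=0, P7=1)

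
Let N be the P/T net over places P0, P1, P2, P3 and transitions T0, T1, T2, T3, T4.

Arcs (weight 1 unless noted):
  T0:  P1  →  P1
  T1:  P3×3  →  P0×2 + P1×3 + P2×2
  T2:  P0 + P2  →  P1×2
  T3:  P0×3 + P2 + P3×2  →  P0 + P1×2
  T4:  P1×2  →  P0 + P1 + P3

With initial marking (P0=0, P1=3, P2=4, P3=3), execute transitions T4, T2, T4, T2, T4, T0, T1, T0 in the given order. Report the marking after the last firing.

step 1: fire T4:  (P0=0, P1=3, P2=4, P3=3) → (P0=1, P1=2, P2=4, P3=4)
step 2: fire T2:  (P0=1, P1=2, P2=4, P3=4) → (P0=0, P1=4, P2=3, P3=4)
step 3: fire T4:  (P0=0, P1=4, P2=3, P3=4) → (P0=1, P1=3, P2=3, P3=5)
step 4: fire T2:  (P0=1, P1=3, P2=3, P3=5) → (P0=0, P1=5, P2=2, P3=5)
step 5: fire T4:  (P0=0, P1=5, P2=2, P3=5) → (P0=1, P1=4, P2=2, P3=6)
step 6: fire T0:  (P0=1, P1=4, P2=2, P3=6) → (P0=1, P1=4, P2=2, P3=6)
step 7: fire T1:  (P0=1, P1=4, P2=2, P3=6) → (P0=3, P1=7, P2=4, P3=3)
step 8: fire T0:  (P0=3, P1=7, P2=4, P3=3) → (P0=3, P1=7, P2=4, P3=3)

(P0=3, P1=7, P2=4, P3=3)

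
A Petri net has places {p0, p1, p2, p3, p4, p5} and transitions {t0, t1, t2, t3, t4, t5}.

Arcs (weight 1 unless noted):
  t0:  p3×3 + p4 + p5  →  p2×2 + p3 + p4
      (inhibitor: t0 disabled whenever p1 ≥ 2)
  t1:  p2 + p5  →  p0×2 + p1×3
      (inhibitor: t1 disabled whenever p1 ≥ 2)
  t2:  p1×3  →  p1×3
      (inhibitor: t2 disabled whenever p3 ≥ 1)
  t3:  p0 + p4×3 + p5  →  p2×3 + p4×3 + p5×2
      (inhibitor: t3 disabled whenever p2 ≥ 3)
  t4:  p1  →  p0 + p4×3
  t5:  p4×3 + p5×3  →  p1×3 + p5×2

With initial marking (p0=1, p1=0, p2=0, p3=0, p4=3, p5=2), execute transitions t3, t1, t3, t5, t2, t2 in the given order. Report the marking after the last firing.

step 1: fire t3:  (p0=1, p1=0, p2=0, p3=0, p4=3, p5=2) → (p0=0, p1=0, p2=3, p3=0, p4=3, p5=3)
step 2: fire t1:  (p0=0, p1=0, p2=3, p3=0, p4=3, p5=3) → (p0=2, p1=3, p2=2, p3=0, p4=3, p5=2)
step 3: fire t3:  (p0=2, p1=3, p2=2, p3=0, p4=3, p5=2) → (p0=1, p1=3, p2=5, p3=0, p4=3, p5=3)
step 4: fire t5:  (p0=1, p1=3, p2=5, p3=0, p4=3, p5=3) → (p0=1, p1=6, p2=5, p3=0, p4=0, p5=2)
step 5: fire t2:  (p0=1, p1=6, p2=5, p3=0, p4=0, p5=2) → (p0=1, p1=6, p2=5, p3=0, p4=0, p5=2)
step 6: fire t2:  (p0=1, p1=6, p2=5, p3=0, p4=0, p5=2) → (p0=1, p1=6, p2=5, p3=0, p4=0, p5=2)

(p0=1, p1=6, p2=5, p3=0, p4=0, p5=2)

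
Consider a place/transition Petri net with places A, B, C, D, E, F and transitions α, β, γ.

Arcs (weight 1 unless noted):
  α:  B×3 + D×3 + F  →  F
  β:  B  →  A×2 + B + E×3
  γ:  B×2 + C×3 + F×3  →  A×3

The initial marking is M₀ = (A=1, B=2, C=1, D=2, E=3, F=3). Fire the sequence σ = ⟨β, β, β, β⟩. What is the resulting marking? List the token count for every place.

(A=9, B=2, C=1, D=2, E=15, F=3)

step 1: fire β:  (A=1, B=2, C=1, D=2, E=3, F=3) → (A=3, B=2, C=1, D=2, E=6, F=3)
step 2: fire β:  (A=3, B=2, C=1, D=2, E=6, F=3) → (A=5, B=2, C=1, D=2, E=9, F=3)
step 3: fire β:  (A=5, B=2, C=1, D=2, E=9, F=3) → (A=7, B=2, C=1, D=2, E=12, F=3)
step 4: fire β:  (A=7, B=2, C=1, D=2, E=12, F=3) → (A=9, B=2, C=1, D=2, E=15, F=3)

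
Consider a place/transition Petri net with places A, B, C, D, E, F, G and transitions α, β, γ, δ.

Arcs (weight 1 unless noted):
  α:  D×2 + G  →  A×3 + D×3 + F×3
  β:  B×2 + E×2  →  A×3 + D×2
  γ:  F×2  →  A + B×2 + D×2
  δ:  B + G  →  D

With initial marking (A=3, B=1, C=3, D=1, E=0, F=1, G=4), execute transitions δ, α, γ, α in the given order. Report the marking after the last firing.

(A=10, B=2, C=3, D=6, E=0, F=5, G=1)

step 1: fire δ:  (A=3, B=1, C=3, D=1, E=0, F=1, G=4) → (A=3, B=0, C=3, D=2, E=0, F=1, G=3)
step 2: fire α:  (A=3, B=0, C=3, D=2, E=0, F=1, G=3) → (A=6, B=0, C=3, D=3, E=0, F=4, G=2)
step 3: fire γ:  (A=6, B=0, C=3, D=3, E=0, F=4, G=2) → (A=7, B=2, C=3, D=5, E=0, F=2, G=2)
step 4: fire α:  (A=7, B=2, C=3, D=5, E=0, F=2, G=2) → (A=10, B=2, C=3, D=6, E=0, F=5, G=1)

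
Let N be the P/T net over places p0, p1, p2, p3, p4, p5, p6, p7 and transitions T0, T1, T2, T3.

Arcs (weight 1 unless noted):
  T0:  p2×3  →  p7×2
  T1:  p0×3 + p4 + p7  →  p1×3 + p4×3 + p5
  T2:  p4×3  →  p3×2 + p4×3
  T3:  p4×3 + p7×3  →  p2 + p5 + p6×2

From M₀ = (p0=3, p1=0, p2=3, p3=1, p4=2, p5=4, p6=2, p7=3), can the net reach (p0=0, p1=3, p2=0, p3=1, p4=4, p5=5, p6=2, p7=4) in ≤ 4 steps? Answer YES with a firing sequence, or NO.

step 1: fire T0:  (p0=3, p1=0, p2=3, p3=1, p4=2, p5=4, p6=2, p7=3) → (p0=3, p1=0, p2=0, p3=1, p4=2, p5=4, p6=2, p7=5)
step 2: fire T1:  (p0=3, p1=0, p2=0, p3=1, p4=2, p5=4, p6=2, p7=5) → (p0=0, p1=3, p2=0, p3=1, p4=4, p5=5, p6=2, p7=4)

YES — reachable via ⟨T0, T1⟩ (2 firings)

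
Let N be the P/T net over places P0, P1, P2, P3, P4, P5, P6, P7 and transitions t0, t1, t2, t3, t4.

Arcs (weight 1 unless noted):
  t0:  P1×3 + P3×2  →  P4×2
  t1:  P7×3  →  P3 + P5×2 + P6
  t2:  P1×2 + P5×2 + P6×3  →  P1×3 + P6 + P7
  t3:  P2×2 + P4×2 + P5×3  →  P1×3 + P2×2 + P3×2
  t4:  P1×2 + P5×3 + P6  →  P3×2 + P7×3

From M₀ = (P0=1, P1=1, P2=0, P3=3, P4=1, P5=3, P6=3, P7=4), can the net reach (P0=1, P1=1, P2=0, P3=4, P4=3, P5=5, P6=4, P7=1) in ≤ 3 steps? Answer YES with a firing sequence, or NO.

NO — not reachable within 3 firings

depth 0: 1 marking
depth 1: 2 markings reached so far
depth 2: 2 markings reached so far
(frontier empty at depth 2; search complete)
target is not among the 2 markings reachable within 3 steps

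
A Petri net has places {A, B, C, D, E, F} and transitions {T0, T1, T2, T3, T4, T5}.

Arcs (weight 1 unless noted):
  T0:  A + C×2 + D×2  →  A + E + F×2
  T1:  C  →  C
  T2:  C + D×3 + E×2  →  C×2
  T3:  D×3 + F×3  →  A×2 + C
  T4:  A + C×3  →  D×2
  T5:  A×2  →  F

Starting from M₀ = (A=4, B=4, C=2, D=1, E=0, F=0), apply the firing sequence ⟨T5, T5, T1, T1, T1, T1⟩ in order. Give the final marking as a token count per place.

step 1: fire T5:  (A=4, B=4, C=2, D=1, E=0, F=0) → (A=2, B=4, C=2, D=1, E=0, F=1)
step 2: fire T5:  (A=2, B=4, C=2, D=1, E=0, F=1) → (A=0, B=4, C=2, D=1, E=0, F=2)
step 3: fire T1:  (A=0, B=4, C=2, D=1, E=0, F=2) → (A=0, B=4, C=2, D=1, E=0, F=2)
step 4: fire T1:  (A=0, B=4, C=2, D=1, E=0, F=2) → (A=0, B=4, C=2, D=1, E=0, F=2)
step 5: fire T1:  (A=0, B=4, C=2, D=1, E=0, F=2) → (A=0, B=4, C=2, D=1, E=0, F=2)
step 6: fire T1:  (A=0, B=4, C=2, D=1, E=0, F=2) → (A=0, B=4, C=2, D=1, E=0, F=2)

(A=0, B=4, C=2, D=1, E=0, F=2)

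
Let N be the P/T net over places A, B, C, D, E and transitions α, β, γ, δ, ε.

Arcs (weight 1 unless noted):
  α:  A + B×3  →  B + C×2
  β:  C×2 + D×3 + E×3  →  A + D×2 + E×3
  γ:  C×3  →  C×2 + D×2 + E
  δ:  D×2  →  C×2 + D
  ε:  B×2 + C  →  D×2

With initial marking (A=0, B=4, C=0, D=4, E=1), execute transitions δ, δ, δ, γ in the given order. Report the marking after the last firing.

step 1: fire δ:  (A=0, B=4, C=0, D=4, E=1) → (A=0, B=4, C=2, D=3, E=1)
step 2: fire δ:  (A=0, B=4, C=2, D=3, E=1) → (A=0, B=4, C=4, D=2, E=1)
step 3: fire δ:  (A=0, B=4, C=4, D=2, E=1) → (A=0, B=4, C=6, D=1, E=1)
step 4: fire γ:  (A=0, B=4, C=6, D=1, E=1) → (A=0, B=4, C=5, D=3, E=2)

(A=0, B=4, C=5, D=3, E=2)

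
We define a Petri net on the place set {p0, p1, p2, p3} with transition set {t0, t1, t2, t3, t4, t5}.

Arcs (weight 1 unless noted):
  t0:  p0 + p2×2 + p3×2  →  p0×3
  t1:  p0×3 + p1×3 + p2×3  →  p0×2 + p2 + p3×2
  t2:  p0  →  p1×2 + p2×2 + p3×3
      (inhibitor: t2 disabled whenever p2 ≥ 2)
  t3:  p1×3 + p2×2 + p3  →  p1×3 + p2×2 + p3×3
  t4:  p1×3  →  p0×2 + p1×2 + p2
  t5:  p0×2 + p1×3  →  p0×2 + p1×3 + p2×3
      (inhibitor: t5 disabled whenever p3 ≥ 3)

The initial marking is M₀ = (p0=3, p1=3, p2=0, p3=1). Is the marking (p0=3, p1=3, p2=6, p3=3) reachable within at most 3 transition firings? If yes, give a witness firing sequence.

step 1: fire t5:  (p0=3, p1=3, p2=0, p3=1) → (p0=3, p1=3, p2=3, p3=1)
step 2: fire t5:  (p0=3, p1=3, p2=3, p3=1) → (p0=3, p1=3, p2=6, p3=1)
step 3: fire t3:  (p0=3, p1=3, p2=6, p3=1) → (p0=3, p1=3, p2=6, p3=3)

YES — reachable via ⟨t5, t5, t3⟩ (3 firings)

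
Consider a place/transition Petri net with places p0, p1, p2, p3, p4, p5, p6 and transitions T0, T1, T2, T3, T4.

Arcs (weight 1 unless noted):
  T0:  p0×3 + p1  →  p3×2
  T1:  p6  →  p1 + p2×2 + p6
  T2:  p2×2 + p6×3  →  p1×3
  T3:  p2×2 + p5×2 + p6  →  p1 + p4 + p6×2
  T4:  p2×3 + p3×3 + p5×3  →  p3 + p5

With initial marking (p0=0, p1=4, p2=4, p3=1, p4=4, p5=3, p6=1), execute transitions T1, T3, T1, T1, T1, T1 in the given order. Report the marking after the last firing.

(p0=0, p1=10, p2=12, p3=1, p4=5, p5=1, p6=2)

step 1: fire T1:  (p0=0, p1=4, p2=4, p3=1, p4=4, p5=3, p6=1) → (p0=0, p1=5, p2=6, p3=1, p4=4, p5=3, p6=1)
step 2: fire T3:  (p0=0, p1=5, p2=6, p3=1, p4=4, p5=3, p6=1) → (p0=0, p1=6, p2=4, p3=1, p4=5, p5=1, p6=2)
step 3: fire T1:  (p0=0, p1=6, p2=4, p3=1, p4=5, p5=1, p6=2) → (p0=0, p1=7, p2=6, p3=1, p4=5, p5=1, p6=2)
step 4: fire T1:  (p0=0, p1=7, p2=6, p3=1, p4=5, p5=1, p6=2) → (p0=0, p1=8, p2=8, p3=1, p4=5, p5=1, p6=2)
step 5: fire T1:  (p0=0, p1=8, p2=8, p3=1, p4=5, p5=1, p6=2) → (p0=0, p1=9, p2=10, p3=1, p4=5, p5=1, p6=2)
step 6: fire T1:  (p0=0, p1=9, p2=10, p3=1, p4=5, p5=1, p6=2) → (p0=0, p1=10, p2=12, p3=1, p4=5, p5=1, p6=2)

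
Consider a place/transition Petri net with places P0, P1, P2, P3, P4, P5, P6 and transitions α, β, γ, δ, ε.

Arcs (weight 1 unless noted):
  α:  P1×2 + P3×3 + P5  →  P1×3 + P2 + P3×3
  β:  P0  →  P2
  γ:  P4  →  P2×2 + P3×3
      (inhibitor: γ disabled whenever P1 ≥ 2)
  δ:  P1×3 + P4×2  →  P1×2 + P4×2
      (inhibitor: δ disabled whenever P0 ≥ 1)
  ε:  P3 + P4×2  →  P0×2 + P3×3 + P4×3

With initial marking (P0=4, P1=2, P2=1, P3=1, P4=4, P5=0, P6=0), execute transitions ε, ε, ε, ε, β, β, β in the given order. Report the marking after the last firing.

(P0=9, P1=2, P2=4, P3=9, P4=8, P5=0, P6=0)

step 1: fire ε:  (P0=4, P1=2, P2=1, P3=1, P4=4, P5=0, P6=0) → (P0=6, P1=2, P2=1, P3=3, P4=5, P5=0, P6=0)
step 2: fire ε:  (P0=6, P1=2, P2=1, P3=3, P4=5, P5=0, P6=0) → (P0=8, P1=2, P2=1, P3=5, P4=6, P5=0, P6=0)
step 3: fire ε:  (P0=8, P1=2, P2=1, P3=5, P4=6, P5=0, P6=0) → (P0=10, P1=2, P2=1, P3=7, P4=7, P5=0, P6=0)
step 4: fire ε:  (P0=10, P1=2, P2=1, P3=7, P4=7, P5=0, P6=0) → (P0=12, P1=2, P2=1, P3=9, P4=8, P5=0, P6=0)
step 5: fire β:  (P0=12, P1=2, P2=1, P3=9, P4=8, P5=0, P6=0) → (P0=11, P1=2, P2=2, P3=9, P4=8, P5=0, P6=0)
step 6: fire β:  (P0=11, P1=2, P2=2, P3=9, P4=8, P5=0, P6=0) → (P0=10, P1=2, P2=3, P3=9, P4=8, P5=0, P6=0)
step 7: fire β:  (P0=10, P1=2, P2=3, P3=9, P4=8, P5=0, P6=0) → (P0=9, P1=2, P2=4, P3=9, P4=8, P5=0, P6=0)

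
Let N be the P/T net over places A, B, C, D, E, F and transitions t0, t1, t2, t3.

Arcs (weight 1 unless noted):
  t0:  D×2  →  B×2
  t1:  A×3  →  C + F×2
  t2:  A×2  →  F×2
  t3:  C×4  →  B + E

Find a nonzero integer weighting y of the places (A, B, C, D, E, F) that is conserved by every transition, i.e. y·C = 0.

Incidence matrix C (rows=places, cols=transitions):
       t0   t1   t2   t3
    A   0   -3   -2    0
    B   2    0    0    1
    C   0    1    0   -4
    D  -2    0    0    0
    E   0    0    0    1
    F   0    2    2    0

Candidate y = [0, 1, 0, 1, -1, 0]; check y·C column-wise:
  col t0: 1·2 + 1·-2 + -1·0 = 0
  col t1: 0·-3 + 1·0 + 0·1 + 1·0 + -1·0 + 0·2 = 0
  col t2: 0·-2 + 1·0 + 1·0 + -1·0 + 0·2 = 0
  col t3: 1·1 + 0·-4 + 1·0 + -1·1 = 0

y = (A:0, B:1, C:0, D:1, E:-1, F:0)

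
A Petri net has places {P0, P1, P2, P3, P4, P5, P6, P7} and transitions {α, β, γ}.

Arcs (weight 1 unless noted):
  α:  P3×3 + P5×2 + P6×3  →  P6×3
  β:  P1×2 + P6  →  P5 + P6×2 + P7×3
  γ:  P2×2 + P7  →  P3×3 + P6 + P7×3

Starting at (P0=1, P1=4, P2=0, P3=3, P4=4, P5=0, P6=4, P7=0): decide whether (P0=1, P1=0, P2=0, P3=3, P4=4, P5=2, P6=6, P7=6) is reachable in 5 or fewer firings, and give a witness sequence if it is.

YES — reachable via ⟨β, β⟩ (2 firings)

step 1: fire β:  (P0=1, P1=4, P2=0, P3=3, P4=4, P5=0, P6=4, P7=0) → (P0=1, P1=2, P2=0, P3=3, P4=4, P5=1, P6=5, P7=3)
step 2: fire β:  (P0=1, P1=2, P2=0, P3=3, P4=4, P5=1, P6=5, P7=3) → (P0=1, P1=0, P2=0, P3=3, P4=4, P5=2, P6=6, P7=6)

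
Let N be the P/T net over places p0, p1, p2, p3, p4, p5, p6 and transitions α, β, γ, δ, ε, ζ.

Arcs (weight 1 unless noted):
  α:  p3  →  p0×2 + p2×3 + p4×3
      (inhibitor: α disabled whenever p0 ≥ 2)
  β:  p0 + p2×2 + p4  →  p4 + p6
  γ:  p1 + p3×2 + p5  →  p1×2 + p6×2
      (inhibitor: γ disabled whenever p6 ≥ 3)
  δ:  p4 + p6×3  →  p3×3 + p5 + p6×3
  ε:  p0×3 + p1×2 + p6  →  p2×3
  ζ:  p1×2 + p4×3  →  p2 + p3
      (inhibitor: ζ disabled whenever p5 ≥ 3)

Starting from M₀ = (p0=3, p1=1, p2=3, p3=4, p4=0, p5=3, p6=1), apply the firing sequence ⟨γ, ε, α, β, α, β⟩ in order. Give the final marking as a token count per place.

(p0=2, p1=0, p2=8, p3=0, p4=6, p5=2, p6=4)

step 1: fire γ:  (p0=3, p1=1, p2=3, p3=4, p4=0, p5=3, p6=1) → (p0=3, p1=2, p2=3, p3=2, p4=0, p5=2, p6=3)
step 2: fire ε:  (p0=3, p1=2, p2=3, p3=2, p4=0, p5=2, p6=3) → (p0=0, p1=0, p2=6, p3=2, p4=0, p5=2, p6=2)
step 3: fire α:  (p0=0, p1=0, p2=6, p3=2, p4=0, p5=2, p6=2) → (p0=2, p1=0, p2=9, p3=1, p4=3, p5=2, p6=2)
step 4: fire β:  (p0=2, p1=0, p2=9, p3=1, p4=3, p5=2, p6=2) → (p0=1, p1=0, p2=7, p3=1, p4=3, p5=2, p6=3)
step 5: fire α:  (p0=1, p1=0, p2=7, p3=1, p4=3, p5=2, p6=3) → (p0=3, p1=0, p2=10, p3=0, p4=6, p5=2, p6=3)
step 6: fire β:  (p0=3, p1=0, p2=10, p3=0, p4=6, p5=2, p6=3) → (p0=2, p1=0, p2=8, p3=0, p4=6, p5=2, p6=4)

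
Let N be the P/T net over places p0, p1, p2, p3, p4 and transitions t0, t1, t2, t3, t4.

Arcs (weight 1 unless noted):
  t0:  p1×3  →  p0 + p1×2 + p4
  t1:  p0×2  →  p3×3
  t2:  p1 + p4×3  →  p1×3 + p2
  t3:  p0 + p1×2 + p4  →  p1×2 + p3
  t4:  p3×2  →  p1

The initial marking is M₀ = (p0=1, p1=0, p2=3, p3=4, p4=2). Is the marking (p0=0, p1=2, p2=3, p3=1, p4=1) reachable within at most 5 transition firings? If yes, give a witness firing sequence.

YES — reachable via ⟨t4, t4, t3⟩ (3 firings)

step 1: fire t4:  (p0=1, p1=0, p2=3, p3=4, p4=2) → (p0=1, p1=1, p2=3, p3=2, p4=2)
step 2: fire t4:  (p0=1, p1=1, p2=3, p3=2, p4=2) → (p0=1, p1=2, p2=3, p3=0, p4=2)
step 3: fire t3:  (p0=1, p1=2, p2=3, p3=0, p4=2) → (p0=0, p1=2, p2=3, p3=1, p4=1)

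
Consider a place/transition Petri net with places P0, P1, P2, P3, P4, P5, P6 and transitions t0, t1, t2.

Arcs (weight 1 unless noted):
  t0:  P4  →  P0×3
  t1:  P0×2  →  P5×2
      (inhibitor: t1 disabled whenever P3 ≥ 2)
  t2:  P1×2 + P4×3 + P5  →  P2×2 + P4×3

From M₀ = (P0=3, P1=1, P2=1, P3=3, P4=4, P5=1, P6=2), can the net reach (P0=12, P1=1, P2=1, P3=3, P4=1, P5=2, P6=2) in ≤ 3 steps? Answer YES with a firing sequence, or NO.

depth 0: 1 marking
depth 1: 2 markings reached so far
depth 2: 3 markings reached so far
depth 3: 4 markings reached so far
target is not among the 4 markings reachable within 3 steps

NO — not reachable within 3 firings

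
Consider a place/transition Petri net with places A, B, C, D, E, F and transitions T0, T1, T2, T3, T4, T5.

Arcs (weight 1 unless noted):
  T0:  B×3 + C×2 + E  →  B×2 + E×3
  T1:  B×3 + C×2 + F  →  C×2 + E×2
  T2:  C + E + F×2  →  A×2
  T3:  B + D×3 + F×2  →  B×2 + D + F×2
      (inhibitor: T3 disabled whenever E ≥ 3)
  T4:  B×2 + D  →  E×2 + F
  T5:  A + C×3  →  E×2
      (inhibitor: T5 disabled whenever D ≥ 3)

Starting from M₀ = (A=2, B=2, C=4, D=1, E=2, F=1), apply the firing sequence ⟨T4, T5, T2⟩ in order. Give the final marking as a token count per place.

(A=3, B=0, C=0, D=0, E=5, F=0)

step 1: fire T4:  (A=2, B=2, C=4, D=1, E=2, F=1) → (A=2, B=0, C=4, D=0, E=4, F=2)
step 2: fire T5:  (A=2, B=0, C=4, D=0, E=4, F=2) → (A=1, B=0, C=1, D=0, E=6, F=2)
step 3: fire T2:  (A=1, B=0, C=1, D=0, E=6, F=2) → (A=3, B=0, C=0, D=0, E=5, F=0)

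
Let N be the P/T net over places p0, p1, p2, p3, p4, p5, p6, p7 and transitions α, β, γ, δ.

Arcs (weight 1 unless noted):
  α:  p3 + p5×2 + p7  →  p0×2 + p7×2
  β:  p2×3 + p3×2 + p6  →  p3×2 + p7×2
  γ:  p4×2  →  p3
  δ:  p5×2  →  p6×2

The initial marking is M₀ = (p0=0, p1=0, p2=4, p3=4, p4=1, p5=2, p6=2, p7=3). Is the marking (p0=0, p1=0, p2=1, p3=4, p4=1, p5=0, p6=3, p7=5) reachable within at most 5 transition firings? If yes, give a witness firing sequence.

step 1: fire β:  (p0=0, p1=0, p2=4, p3=4, p4=1, p5=2, p6=2, p7=3) → (p0=0, p1=0, p2=1, p3=4, p4=1, p5=2, p6=1, p7=5)
step 2: fire δ:  (p0=0, p1=0, p2=1, p3=4, p4=1, p5=2, p6=1, p7=5) → (p0=0, p1=0, p2=1, p3=4, p4=1, p5=0, p6=3, p7=5)

YES — reachable via ⟨β, δ⟩ (2 firings)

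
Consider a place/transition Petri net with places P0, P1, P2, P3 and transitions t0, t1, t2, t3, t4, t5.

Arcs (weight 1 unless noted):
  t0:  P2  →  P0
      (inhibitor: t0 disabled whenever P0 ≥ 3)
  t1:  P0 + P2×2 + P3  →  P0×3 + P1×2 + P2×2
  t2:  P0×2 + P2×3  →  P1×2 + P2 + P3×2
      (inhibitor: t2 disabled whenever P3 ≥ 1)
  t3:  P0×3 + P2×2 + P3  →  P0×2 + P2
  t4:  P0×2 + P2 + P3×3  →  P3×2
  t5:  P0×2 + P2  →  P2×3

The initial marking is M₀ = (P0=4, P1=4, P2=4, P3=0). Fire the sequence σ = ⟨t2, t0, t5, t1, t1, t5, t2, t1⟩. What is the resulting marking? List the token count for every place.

step 1: fire t2:  (P0=4, P1=4, P2=4, P3=0) → (P0=2, P1=6, P2=2, P3=2)
step 2: fire t0:  (P0=2, P1=6, P2=2, P3=2) → (P0=3, P1=6, P2=1, P3=2)
step 3: fire t5:  (P0=3, P1=6, P2=1, P3=2) → (P0=1, P1=6, P2=3, P3=2)
step 4: fire t1:  (P0=1, P1=6, P2=3, P3=2) → (P0=3, P1=8, P2=3, P3=1)
step 5: fire t1:  (P0=3, P1=8, P2=3, P3=1) → (P0=5, P1=10, P2=3, P3=0)
step 6: fire t5:  (P0=5, P1=10, P2=3, P3=0) → (P0=3, P1=10, P2=5, P3=0)
step 7: fire t2:  (P0=3, P1=10, P2=5, P3=0) → (P0=1, P1=12, P2=3, P3=2)
step 8: fire t1:  (P0=1, P1=12, P2=3, P3=2) → (P0=3, P1=14, P2=3, P3=1)

(P0=3, P1=14, P2=3, P3=1)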